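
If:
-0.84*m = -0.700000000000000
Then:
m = 0.83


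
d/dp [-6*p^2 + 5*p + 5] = 5 - 12*p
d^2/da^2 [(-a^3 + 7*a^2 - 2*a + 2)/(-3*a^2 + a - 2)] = 4*(-4*a^3 + 33*a^2 - 3*a - 7)/(27*a^6 - 27*a^5 + 63*a^4 - 37*a^3 + 42*a^2 - 12*a + 8)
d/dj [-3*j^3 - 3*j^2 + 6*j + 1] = -9*j^2 - 6*j + 6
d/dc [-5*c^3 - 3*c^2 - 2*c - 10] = -15*c^2 - 6*c - 2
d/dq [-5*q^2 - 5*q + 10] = -10*q - 5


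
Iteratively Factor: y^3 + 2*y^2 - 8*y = (y + 4)*(y^2 - 2*y) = y*(y + 4)*(y - 2)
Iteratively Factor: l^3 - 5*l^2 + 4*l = (l - 1)*(l^2 - 4*l) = l*(l - 1)*(l - 4)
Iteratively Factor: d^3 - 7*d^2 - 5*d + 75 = (d + 3)*(d^2 - 10*d + 25) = (d - 5)*(d + 3)*(d - 5)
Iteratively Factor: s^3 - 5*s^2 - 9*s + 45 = (s - 5)*(s^2 - 9) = (s - 5)*(s - 3)*(s + 3)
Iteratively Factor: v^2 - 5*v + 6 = (v - 3)*(v - 2)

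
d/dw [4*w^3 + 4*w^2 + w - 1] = 12*w^2 + 8*w + 1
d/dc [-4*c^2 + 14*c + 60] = 14 - 8*c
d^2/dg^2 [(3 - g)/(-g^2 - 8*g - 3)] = 2*(4*(g - 3)*(g + 4)^2 - (3*g + 5)*(g^2 + 8*g + 3))/(g^2 + 8*g + 3)^3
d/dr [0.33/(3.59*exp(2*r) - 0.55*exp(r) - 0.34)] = (0.1815 - 2.3694*exp(r))*exp(r)/(-3.59*exp(2*r) + 0.55*exp(r) + 0.34)^2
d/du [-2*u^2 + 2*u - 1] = 2 - 4*u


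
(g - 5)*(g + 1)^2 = g^3 - 3*g^2 - 9*g - 5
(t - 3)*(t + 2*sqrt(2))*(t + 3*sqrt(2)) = t^3 - 3*t^2 + 5*sqrt(2)*t^2 - 15*sqrt(2)*t + 12*t - 36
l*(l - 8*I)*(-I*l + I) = -I*l^3 - 8*l^2 + I*l^2 + 8*l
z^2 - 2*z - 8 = (z - 4)*(z + 2)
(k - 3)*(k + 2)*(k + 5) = k^3 + 4*k^2 - 11*k - 30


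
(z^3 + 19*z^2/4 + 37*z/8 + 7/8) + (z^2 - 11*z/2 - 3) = z^3 + 23*z^2/4 - 7*z/8 - 17/8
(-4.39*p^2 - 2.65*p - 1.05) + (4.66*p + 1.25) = -4.39*p^2 + 2.01*p + 0.2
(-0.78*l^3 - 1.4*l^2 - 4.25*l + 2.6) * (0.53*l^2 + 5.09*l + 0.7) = -0.4134*l^5 - 4.7122*l^4 - 9.9245*l^3 - 21.2345*l^2 + 10.259*l + 1.82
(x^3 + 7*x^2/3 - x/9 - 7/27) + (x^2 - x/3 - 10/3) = x^3 + 10*x^2/3 - 4*x/9 - 97/27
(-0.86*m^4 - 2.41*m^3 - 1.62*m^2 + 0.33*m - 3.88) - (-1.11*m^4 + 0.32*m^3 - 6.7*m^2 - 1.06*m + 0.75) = 0.25*m^4 - 2.73*m^3 + 5.08*m^2 + 1.39*m - 4.63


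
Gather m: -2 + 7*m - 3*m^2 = -3*m^2 + 7*m - 2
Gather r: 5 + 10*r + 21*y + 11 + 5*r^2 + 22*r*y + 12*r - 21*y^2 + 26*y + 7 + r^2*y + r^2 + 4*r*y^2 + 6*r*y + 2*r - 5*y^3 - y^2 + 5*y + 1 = r^2*(y + 6) + r*(4*y^2 + 28*y + 24) - 5*y^3 - 22*y^2 + 52*y + 24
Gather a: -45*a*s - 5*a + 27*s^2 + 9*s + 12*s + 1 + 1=a*(-45*s - 5) + 27*s^2 + 21*s + 2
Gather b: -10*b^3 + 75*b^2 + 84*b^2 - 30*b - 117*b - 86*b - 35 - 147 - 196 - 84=-10*b^3 + 159*b^2 - 233*b - 462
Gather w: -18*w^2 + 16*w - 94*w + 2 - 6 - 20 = -18*w^2 - 78*w - 24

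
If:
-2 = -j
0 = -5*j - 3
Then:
No Solution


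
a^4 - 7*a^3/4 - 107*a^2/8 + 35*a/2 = a*(a - 4)*(a - 5/4)*(a + 7/2)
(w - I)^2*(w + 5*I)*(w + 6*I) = w^4 + 9*I*w^3 - 9*w^2 + 49*I*w + 30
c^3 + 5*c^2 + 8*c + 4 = (c + 1)*(c + 2)^2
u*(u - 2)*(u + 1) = u^3 - u^2 - 2*u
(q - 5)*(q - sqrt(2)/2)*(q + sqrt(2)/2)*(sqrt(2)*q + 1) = sqrt(2)*q^4 - 5*sqrt(2)*q^3 + q^3 - 5*q^2 - sqrt(2)*q^2/2 - q/2 + 5*sqrt(2)*q/2 + 5/2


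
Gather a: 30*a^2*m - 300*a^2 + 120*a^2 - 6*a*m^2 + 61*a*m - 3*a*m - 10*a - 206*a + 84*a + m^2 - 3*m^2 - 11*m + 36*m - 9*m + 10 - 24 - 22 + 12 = a^2*(30*m - 180) + a*(-6*m^2 + 58*m - 132) - 2*m^2 + 16*m - 24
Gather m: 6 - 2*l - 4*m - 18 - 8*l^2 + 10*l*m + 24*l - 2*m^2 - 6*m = -8*l^2 + 22*l - 2*m^2 + m*(10*l - 10) - 12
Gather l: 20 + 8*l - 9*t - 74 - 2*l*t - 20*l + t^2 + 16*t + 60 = l*(-2*t - 12) + t^2 + 7*t + 6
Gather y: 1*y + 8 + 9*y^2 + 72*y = 9*y^2 + 73*y + 8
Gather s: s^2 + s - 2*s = s^2 - s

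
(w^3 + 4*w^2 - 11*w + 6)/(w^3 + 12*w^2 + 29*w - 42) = (w - 1)/(w + 7)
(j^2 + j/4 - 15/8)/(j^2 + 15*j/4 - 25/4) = (j + 3/2)/(j + 5)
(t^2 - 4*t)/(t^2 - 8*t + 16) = t/(t - 4)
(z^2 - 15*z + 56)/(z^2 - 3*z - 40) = (z - 7)/(z + 5)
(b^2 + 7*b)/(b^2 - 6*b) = (b + 7)/(b - 6)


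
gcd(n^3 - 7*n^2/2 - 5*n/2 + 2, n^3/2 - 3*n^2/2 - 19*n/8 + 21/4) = 1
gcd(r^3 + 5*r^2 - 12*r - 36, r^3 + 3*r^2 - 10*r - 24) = r^2 - r - 6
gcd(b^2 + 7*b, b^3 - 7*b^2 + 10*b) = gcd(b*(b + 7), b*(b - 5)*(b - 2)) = b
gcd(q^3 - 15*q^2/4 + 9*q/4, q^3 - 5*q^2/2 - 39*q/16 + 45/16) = q^2 - 15*q/4 + 9/4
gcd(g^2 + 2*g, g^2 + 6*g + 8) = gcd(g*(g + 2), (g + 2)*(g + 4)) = g + 2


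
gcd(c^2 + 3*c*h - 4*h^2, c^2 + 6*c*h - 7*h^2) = c - h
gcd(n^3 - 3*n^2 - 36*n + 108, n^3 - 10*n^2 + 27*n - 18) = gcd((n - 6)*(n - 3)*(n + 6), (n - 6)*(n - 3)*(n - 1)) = n^2 - 9*n + 18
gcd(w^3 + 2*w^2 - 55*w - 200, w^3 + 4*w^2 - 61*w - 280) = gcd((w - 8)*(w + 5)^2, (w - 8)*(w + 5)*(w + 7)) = w^2 - 3*w - 40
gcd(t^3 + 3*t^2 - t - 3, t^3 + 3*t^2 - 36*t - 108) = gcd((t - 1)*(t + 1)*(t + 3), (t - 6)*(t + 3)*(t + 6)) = t + 3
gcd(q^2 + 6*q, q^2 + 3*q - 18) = q + 6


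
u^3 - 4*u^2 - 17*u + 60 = (u - 5)*(u - 3)*(u + 4)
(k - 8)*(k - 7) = k^2 - 15*k + 56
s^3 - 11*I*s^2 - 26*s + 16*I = (s - 8*I)*(s - 2*I)*(s - I)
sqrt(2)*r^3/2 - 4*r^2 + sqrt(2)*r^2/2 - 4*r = r*(r - 4*sqrt(2))*(sqrt(2)*r/2 + sqrt(2)/2)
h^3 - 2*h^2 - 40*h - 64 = (h - 8)*(h + 2)*(h + 4)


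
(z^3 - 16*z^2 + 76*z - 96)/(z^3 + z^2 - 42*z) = (z^2 - 10*z + 16)/(z*(z + 7))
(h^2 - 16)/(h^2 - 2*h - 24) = (h - 4)/(h - 6)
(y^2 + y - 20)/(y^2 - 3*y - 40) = (y - 4)/(y - 8)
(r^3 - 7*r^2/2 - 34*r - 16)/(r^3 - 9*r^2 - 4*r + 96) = (r^2 + 9*r/2 + 2)/(r^2 - r - 12)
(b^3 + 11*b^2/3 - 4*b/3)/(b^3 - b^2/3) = (b + 4)/b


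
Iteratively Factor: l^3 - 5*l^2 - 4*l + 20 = (l - 5)*(l^2 - 4) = (l - 5)*(l - 2)*(l + 2)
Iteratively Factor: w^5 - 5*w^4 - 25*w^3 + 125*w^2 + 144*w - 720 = (w - 3)*(w^4 - 2*w^3 - 31*w^2 + 32*w + 240) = (w - 5)*(w - 3)*(w^3 + 3*w^2 - 16*w - 48) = (w - 5)*(w - 3)*(w + 4)*(w^2 - w - 12) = (w - 5)*(w - 3)*(w + 3)*(w + 4)*(w - 4)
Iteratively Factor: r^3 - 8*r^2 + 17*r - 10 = (r - 1)*(r^2 - 7*r + 10) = (r - 5)*(r - 1)*(r - 2)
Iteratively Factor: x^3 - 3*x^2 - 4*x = (x)*(x^2 - 3*x - 4) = x*(x - 4)*(x + 1)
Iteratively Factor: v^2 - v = (v)*(v - 1)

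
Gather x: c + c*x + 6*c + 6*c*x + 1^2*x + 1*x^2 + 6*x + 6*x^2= 7*c + 7*x^2 + x*(7*c + 7)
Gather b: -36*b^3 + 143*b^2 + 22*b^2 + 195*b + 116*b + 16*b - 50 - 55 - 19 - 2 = -36*b^3 + 165*b^2 + 327*b - 126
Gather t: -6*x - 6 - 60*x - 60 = -66*x - 66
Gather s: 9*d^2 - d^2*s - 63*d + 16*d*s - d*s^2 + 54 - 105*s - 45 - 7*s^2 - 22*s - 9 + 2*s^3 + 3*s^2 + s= 9*d^2 - 63*d + 2*s^3 + s^2*(-d - 4) + s*(-d^2 + 16*d - 126)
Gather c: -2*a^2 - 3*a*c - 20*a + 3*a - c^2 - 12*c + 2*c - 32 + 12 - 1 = -2*a^2 - 17*a - c^2 + c*(-3*a - 10) - 21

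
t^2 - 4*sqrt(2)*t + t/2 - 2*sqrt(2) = (t + 1/2)*(t - 4*sqrt(2))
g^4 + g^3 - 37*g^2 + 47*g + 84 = (g - 4)*(g - 3)*(g + 1)*(g + 7)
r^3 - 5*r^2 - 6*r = r*(r - 6)*(r + 1)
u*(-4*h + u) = -4*h*u + u^2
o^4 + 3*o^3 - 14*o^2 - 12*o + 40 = (o - 2)^2*(o + 2)*(o + 5)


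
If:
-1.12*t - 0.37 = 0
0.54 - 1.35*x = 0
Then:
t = -0.33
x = 0.40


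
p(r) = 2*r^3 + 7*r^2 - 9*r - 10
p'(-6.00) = 123.00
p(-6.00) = -136.00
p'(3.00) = 87.00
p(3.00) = 80.00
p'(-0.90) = -16.74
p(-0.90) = 2.31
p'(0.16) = -6.61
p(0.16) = -11.25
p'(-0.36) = -13.26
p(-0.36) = -5.95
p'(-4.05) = 32.72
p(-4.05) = 8.41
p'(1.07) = 12.85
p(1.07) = -9.17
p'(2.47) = 62.19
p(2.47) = 40.61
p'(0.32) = -3.91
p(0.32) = -12.10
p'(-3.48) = 14.94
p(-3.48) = 21.80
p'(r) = 6*r^2 + 14*r - 9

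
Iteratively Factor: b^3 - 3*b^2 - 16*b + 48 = (b - 3)*(b^2 - 16) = (b - 3)*(b + 4)*(b - 4)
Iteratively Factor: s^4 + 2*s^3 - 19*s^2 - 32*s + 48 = (s + 4)*(s^3 - 2*s^2 - 11*s + 12) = (s - 4)*(s + 4)*(s^2 + 2*s - 3) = (s - 4)*(s + 3)*(s + 4)*(s - 1)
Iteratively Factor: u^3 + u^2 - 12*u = (u - 3)*(u^2 + 4*u) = (u - 3)*(u + 4)*(u)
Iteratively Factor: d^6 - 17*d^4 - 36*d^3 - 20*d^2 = (d)*(d^5 - 17*d^3 - 36*d^2 - 20*d) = d*(d + 1)*(d^4 - d^3 - 16*d^2 - 20*d) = d*(d - 5)*(d + 1)*(d^3 + 4*d^2 + 4*d) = d^2*(d - 5)*(d + 1)*(d^2 + 4*d + 4) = d^2*(d - 5)*(d + 1)*(d + 2)*(d + 2)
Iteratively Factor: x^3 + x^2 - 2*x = (x)*(x^2 + x - 2) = x*(x - 1)*(x + 2)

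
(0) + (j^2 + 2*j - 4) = j^2 + 2*j - 4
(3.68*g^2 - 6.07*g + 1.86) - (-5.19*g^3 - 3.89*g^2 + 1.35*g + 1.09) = 5.19*g^3 + 7.57*g^2 - 7.42*g + 0.77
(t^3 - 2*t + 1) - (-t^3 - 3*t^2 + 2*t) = 2*t^3 + 3*t^2 - 4*t + 1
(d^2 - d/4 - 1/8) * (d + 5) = d^3 + 19*d^2/4 - 11*d/8 - 5/8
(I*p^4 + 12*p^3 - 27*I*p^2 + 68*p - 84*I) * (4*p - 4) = 4*I*p^5 + 48*p^4 - 4*I*p^4 - 48*p^3 - 108*I*p^3 + 272*p^2 + 108*I*p^2 - 272*p - 336*I*p + 336*I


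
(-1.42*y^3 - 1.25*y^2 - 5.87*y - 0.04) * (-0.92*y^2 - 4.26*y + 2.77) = 1.3064*y^5 + 7.1992*y^4 + 6.792*y^3 + 21.5805*y^2 - 16.0895*y - 0.1108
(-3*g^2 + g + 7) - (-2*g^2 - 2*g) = -g^2 + 3*g + 7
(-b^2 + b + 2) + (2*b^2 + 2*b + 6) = b^2 + 3*b + 8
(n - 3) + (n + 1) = 2*n - 2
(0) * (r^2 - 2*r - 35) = 0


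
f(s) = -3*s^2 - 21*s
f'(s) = -6*s - 21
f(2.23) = -61.75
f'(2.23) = -34.38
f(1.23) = -30.37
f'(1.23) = -28.38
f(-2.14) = 31.20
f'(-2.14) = -8.16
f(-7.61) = -13.93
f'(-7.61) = 24.66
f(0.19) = -4.10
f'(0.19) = -22.14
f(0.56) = -12.70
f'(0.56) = -24.36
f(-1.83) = 28.38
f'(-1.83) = -10.02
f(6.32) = -252.55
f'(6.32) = -58.92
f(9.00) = -432.00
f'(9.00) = -75.00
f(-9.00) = -54.00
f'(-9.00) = 33.00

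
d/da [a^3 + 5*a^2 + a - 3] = 3*a^2 + 10*a + 1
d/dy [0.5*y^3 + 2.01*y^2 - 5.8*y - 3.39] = 1.5*y^2 + 4.02*y - 5.8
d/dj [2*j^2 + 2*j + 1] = 4*j + 2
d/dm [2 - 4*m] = -4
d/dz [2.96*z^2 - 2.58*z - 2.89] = 5.92*z - 2.58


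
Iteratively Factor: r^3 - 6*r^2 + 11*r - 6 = (r - 1)*(r^2 - 5*r + 6) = (r - 3)*(r - 1)*(r - 2)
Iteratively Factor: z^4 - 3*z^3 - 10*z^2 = (z - 5)*(z^3 + 2*z^2) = (z - 5)*(z + 2)*(z^2) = z*(z - 5)*(z + 2)*(z)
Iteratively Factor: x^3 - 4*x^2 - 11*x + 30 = (x + 3)*(x^2 - 7*x + 10) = (x - 5)*(x + 3)*(x - 2)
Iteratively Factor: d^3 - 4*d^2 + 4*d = (d - 2)*(d^2 - 2*d) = (d - 2)^2*(d)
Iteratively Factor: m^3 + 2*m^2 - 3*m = (m)*(m^2 + 2*m - 3) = m*(m - 1)*(m + 3)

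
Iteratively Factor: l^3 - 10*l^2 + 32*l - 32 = (l - 4)*(l^2 - 6*l + 8) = (l - 4)*(l - 2)*(l - 4)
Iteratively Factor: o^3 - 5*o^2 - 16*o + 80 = (o + 4)*(o^2 - 9*o + 20) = (o - 4)*(o + 4)*(o - 5)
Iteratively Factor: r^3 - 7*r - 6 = (r - 3)*(r^2 + 3*r + 2) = (r - 3)*(r + 2)*(r + 1)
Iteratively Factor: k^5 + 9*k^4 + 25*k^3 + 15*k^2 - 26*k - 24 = (k + 4)*(k^4 + 5*k^3 + 5*k^2 - 5*k - 6) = (k + 3)*(k + 4)*(k^3 + 2*k^2 - k - 2) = (k + 1)*(k + 3)*(k + 4)*(k^2 + k - 2) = (k - 1)*(k + 1)*(k + 3)*(k + 4)*(k + 2)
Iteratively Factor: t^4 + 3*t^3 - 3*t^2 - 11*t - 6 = (t + 3)*(t^3 - 3*t - 2) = (t + 1)*(t + 3)*(t^2 - t - 2) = (t + 1)^2*(t + 3)*(t - 2)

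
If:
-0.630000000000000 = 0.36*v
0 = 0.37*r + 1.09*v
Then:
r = 5.16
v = -1.75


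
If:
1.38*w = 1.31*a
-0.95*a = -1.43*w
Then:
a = 0.00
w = 0.00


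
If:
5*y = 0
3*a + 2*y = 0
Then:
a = 0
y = 0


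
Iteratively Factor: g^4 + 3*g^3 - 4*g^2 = (g)*(g^3 + 3*g^2 - 4*g) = g*(g - 1)*(g^2 + 4*g) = g*(g - 1)*(g + 4)*(g)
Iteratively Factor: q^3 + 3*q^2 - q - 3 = (q - 1)*(q^2 + 4*q + 3) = (q - 1)*(q + 3)*(q + 1)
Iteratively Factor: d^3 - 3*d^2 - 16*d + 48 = (d - 4)*(d^2 + d - 12) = (d - 4)*(d + 4)*(d - 3)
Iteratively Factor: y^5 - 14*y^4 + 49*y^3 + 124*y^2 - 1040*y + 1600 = (y + 4)*(y^4 - 18*y^3 + 121*y^2 - 360*y + 400) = (y - 4)*(y + 4)*(y^3 - 14*y^2 + 65*y - 100) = (y - 4)^2*(y + 4)*(y^2 - 10*y + 25) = (y - 5)*(y - 4)^2*(y + 4)*(y - 5)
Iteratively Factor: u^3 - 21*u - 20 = (u - 5)*(u^2 + 5*u + 4) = (u - 5)*(u + 4)*(u + 1)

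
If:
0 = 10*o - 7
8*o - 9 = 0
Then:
No Solution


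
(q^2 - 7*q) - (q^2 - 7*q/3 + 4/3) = -14*q/3 - 4/3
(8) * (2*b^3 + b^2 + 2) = 16*b^3 + 8*b^2 + 16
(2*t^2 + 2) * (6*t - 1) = 12*t^3 - 2*t^2 + 12*t - 2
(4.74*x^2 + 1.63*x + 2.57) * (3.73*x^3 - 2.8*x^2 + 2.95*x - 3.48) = 17.6802*x^5 - 7.1921*x^4 + 19.0051*x^3 - 18.8827*x^2 + 1.9091*x - 8.9436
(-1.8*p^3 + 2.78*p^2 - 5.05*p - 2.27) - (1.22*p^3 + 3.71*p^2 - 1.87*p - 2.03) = -3.02*p^3 - 0.93*p^2 - 3.18*p - 0.24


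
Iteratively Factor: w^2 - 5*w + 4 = (w - 4)*(w - 1)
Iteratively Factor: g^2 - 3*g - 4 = (g + 1)*(g - 4)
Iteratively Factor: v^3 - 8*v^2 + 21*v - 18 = (v - 3)*(v^2 - 5*v + 6) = (v - 3)*(v - 2)*(v - 3)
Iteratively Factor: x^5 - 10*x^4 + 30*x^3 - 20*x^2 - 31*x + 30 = (x - 5)*(x^4 - 5*x^3 + 5*x^2 + 5*x - 6) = (x - 5)*(x - 2)*(x^3 - 3*x^2 - x + 3) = (x - 5)*(x - 2)*(x + 1)*(x^2 - 4*x + 3) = (x - 5)*(x - 3)*(x - 2)*(x + 1)*(x - 1)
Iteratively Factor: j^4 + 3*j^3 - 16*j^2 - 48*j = (j - 4)*(j^3 + 7*j^2 + 12*j) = (j - 4)*(j + 3)*(j^2 + 4*j) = (j - 4)*(j + 3)*(j + 4)*(j)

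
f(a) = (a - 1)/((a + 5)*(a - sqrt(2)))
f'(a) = -(a - 1)/((a + 5)*(a - sqrt(2))^2) - (a - 1)/((a + 5)^2*(a - sqrt(2))) + 1/((a + 5)*(a - sqrt(2))) = ((1 - a)*(a + 5) + (1 - a)*(a - sqrt(2)) + (a + 5)*(a - sqrt(2)))/((a + 5)^2*(a - sqrt(2))^2)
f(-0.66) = 0.18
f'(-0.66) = -0.06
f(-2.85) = 0.42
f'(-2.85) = -0.21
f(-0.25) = 0.16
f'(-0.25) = -0.06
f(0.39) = 0.11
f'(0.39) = -0.09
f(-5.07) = -13.37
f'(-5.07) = -190.90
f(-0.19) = 0.15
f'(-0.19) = -0.07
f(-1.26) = 0.23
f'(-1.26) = -0.08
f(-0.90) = 0.20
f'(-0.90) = -0.07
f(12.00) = 0.06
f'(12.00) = 0.00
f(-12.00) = -0.14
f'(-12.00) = -0.02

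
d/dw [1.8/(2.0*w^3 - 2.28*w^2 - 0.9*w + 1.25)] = (-10.8*w^2 + 8.208*w + 1.62)/(2.0*w^3 - 2.28*w^2 - 0.9*w + 1.25)^2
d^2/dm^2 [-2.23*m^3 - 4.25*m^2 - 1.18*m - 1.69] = -13.38*m - 8.5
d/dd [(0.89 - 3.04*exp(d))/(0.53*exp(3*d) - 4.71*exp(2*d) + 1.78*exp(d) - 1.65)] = (3.2224*exp(3*d) - 15.7335*exp(2*d) + 8.3838*exp(d) + 3.4318)*exp(d)/(0.2809*exp(6*d) - 4.9926*exp(5*d) + 24.0709*exp(4*d) - 18.5166*exp(3*d) + 18.7114*exp(2*d) - 5.874*exp(d) + 2.7225)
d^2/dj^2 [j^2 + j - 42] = 2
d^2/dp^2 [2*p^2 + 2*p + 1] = 4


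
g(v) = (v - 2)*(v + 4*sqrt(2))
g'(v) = 2*v - 2 + 4*sqrt(2)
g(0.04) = -11.17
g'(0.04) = 3.74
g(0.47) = -9.37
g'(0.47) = 4.60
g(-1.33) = -14.41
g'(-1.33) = 1.00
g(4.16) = 21.20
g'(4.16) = 11.98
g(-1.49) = -14.54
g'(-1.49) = 0.68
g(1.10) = -6.08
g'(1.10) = 5.86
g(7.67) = 75.56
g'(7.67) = 19.00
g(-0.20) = -12.01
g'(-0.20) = 3.26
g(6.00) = 46.63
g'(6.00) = 15.66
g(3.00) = 8.66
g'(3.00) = 9.66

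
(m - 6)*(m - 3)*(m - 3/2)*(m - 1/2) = m^4 - 11*m^3 + 147*m^2/4 - 171*m/4 + 27/2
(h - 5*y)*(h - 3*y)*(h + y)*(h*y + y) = h^4*y - 7*h^3*y^2 + h^3*y + 7*h^2*y^3 - 7*h^2*y^2 + 15*h*y^4 + 7*h*y^3 + 15*y^4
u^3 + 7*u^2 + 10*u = u*(u + 2)*(u + 5)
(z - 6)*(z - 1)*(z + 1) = z^3 - 6*z^2 - z + 6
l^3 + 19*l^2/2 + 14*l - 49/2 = (l - 1)*(l + 7/2)*(l + 7)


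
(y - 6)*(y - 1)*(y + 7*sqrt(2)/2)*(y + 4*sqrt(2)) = y^4 - 7*y^3 + 15*sqrt(2)*y^3/2 - 105*sqrt(2)*y^2/2 + 34*y^2 - 196*y + 45*sqrt(2)*y + 168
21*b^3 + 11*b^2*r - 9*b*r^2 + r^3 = (-7*b + r)*(-3*b + r)*(b + r)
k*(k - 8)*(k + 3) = k^3 - 5*k^2 - 24*k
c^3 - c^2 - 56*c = c*(c - 8)*(c + 7)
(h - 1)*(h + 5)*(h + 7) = h^3 + 11*h^2 + 23*h - 35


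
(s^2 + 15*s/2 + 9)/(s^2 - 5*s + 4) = (s^2 + 15*s/2 + 9)/(s^2 - 5*s + 4)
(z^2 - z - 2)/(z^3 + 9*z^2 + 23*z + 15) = (z - 2)/(z^2 + 8*z + 15)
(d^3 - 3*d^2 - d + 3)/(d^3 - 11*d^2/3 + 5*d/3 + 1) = 3*(d + 1)/(3*d + 1)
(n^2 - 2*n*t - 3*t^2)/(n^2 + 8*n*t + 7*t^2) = (n - 3*t)/(n + 7*t)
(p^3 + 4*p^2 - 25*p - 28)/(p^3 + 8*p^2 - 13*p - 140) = (p + 1)/(p + 5)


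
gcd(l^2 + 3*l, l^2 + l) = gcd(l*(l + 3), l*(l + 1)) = l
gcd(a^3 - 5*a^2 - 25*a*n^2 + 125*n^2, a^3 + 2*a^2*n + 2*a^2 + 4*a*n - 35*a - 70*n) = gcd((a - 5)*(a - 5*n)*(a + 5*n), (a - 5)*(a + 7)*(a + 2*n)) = a - 5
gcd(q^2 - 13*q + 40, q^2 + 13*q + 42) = 1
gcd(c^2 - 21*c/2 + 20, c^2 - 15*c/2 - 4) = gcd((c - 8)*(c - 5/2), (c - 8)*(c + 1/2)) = c - 8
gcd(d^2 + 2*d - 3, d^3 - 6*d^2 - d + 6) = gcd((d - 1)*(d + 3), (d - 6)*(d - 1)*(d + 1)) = d - 1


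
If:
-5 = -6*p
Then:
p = 5/6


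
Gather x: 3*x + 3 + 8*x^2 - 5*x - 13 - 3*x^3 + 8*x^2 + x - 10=-3*x^3 + 16*x^2 - x - 20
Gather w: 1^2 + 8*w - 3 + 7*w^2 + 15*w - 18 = 7*w^2 + 23*w - 20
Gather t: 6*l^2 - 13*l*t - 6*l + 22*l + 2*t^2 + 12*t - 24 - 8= 6*l^2 + 16*l + 2*t^2 + t*(12 - 13*l) - 32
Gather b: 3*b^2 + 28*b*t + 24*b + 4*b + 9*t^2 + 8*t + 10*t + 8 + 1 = 3*b^2 + b*(28*t + 28) + 9*t^2 + 18*t + 9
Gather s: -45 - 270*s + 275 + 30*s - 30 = 200 - 240*s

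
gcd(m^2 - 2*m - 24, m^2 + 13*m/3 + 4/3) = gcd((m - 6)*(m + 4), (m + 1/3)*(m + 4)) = m + 4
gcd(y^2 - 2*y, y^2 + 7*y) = y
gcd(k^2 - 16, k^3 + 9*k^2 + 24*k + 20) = 1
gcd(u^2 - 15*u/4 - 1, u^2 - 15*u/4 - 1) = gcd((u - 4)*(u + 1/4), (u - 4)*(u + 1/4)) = u^2 - 15*u/4 - 1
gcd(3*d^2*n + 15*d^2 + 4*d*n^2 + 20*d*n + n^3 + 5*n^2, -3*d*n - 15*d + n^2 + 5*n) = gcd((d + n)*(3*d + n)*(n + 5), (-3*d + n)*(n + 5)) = n + 5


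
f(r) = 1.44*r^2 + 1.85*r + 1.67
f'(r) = 2.88*r + 1.85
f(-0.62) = 1.08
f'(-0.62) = 0.06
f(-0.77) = 1.10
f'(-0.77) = -0.37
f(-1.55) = 2.26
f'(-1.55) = -2.61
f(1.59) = 8.25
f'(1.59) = 6.43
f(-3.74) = 14.89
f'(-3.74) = -8.92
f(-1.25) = 1.61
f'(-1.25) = -1.75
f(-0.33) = 1.22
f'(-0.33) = 0.90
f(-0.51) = 1.10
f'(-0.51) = 0.38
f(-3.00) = 9.08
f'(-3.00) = -6.79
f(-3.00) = 9.08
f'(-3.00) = -6.79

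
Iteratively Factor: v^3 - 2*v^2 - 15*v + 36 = (v - 3)*(v^2 + v - 12) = (v - 3)*(v + 4)*(v - 3)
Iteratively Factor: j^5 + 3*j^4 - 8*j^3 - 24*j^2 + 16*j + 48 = (j + 3)*(j^4 - 8*j^2 + 16) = (j + 2)*(j + 3)*(j^3 - 2*j^2 - 4*j + 8) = (j - 2)*(j + 2)*(j + 3)*(j^2 - 4) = (j - 2)^2*(j + 2)*(j + 3)*(j + 2)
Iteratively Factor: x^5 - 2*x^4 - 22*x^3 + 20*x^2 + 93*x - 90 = (x - 2)*(x^4 - 22*x^2 - 24*x + 45) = (x - 5)*(x - 2)*(x^3 + 5*x^2 + 3*x - 9) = (x - 5)*(x - 2)*(x + 3)*(x^2 + 2*x - 3) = (x - 5)*(x - 2)*(x + 3)^2*(x - 1)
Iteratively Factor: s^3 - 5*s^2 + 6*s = (s - 3)*(s^2 - 2*s) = (s - 3)*(s - 2)*(s)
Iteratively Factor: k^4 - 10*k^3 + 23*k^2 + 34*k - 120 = (k + 2)*(k^3 - 12*k^2 + 47*k - 60) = (k - 5)*(k + 2)*(k^2 - 7*k + 12) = (k - 5)*(k - 3)*(k + 2)*(k - 4)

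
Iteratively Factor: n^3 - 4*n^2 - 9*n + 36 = (n - 3)*(n^2 - n - 12) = (n - 3)*(n + 3)*(n - 4)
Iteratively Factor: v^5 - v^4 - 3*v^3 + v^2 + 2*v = (v + 1)*(v^4 - 2*v^3 - v^2 + 2*v) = v*(v + 1)*(v^3 - 2*v^2 - v + 2) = v*(v - 2)*(v + 1)*(v^2 - 1) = v*(v - 2)*(v + 1)^2*(v - 1)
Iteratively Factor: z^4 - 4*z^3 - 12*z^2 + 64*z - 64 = (z - 2)*(z^3 - 2*z^2 - 16*z + 32) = (z - 4)*(z - 2)*(z^2 + 2*z - 8) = (z - 4)*(z - 2)*(z + 4)*(z - 2)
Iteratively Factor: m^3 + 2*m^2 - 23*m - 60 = (m + 4)*(m^2 - 2*m - 15) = (m - 5)*(m + 4)*(m + 3)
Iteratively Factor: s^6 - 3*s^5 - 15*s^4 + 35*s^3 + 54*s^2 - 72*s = (s)*(s^5 - 3*s^4 - 15*s^3 + 35*s^2 + 54*s - 72) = s*(s - 3)*(s^4 - 15*s^2 - 10*s + 24) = s*(s - 3)*(s + 2)*(s^3 - 2*s^2 - 11*s + 12) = s*(s - 3)*(s + 2)*(s + 3)*(s^2 - 5*s + 4) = s*(s - 3)*(s - 1)*(s + 2)*(s + 3)*(s - 4)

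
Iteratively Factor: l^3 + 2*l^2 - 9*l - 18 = (l - 3)*(l^2 + 5*l + 6) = (l - 3)*(l + 2)*(l + 3)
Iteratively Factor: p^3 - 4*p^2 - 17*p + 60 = (p - 5)*(p^2 + p - 12) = (p - 5)*(p - 3)*(p + 4)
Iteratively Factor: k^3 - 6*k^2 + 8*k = (k - 2)*(k^2 - 4*k) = (k - 4)*(k - 2)*(k)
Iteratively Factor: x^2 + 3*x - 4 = (x + 4)*(x - 1)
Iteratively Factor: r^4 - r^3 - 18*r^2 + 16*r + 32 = (r - 2)*(r^3 + r^2 - 16*r - 16) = (r - 4)*(r - 2)*(r^2 + 5*r + 4) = (r - 4)*(r - 2)*(r + 4)*(r + 1)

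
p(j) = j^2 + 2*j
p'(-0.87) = 0.26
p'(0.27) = 2.54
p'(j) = 2*j + 2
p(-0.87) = -0.98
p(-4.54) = 11.53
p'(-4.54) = -7.08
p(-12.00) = 120.00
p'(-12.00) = -22.00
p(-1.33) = -0.89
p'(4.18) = 10.36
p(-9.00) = 63.00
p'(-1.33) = -0.66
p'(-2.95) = -3.90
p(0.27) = 0.61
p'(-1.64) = -1.28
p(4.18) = 25.83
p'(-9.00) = -16.00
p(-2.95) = 2.80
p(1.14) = 3.58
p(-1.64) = -0.59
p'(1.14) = 4.28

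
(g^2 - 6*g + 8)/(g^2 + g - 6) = (g - 4)/(g + 3)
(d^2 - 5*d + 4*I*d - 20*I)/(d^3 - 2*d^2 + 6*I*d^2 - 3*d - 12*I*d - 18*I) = (d^2 + d*(-5 + 4*I) - 20*I)/(d^3 + d^2*(-2 + 6*I) + d*(-3 - 12*I) - 18*I)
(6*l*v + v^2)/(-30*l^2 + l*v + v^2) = v/(-5*l + v)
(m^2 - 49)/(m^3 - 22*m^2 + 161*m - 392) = (m + 7)/(m^2 - 15*m + 56)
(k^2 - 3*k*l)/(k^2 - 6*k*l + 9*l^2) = k/(k - 3*l)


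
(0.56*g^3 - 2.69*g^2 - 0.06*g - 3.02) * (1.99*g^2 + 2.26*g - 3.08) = 1.1144*g^5 - 4.0875*g^4 - 7.9236*g^3 + 2.1398*g^2 - 6.6404*g + 9.3016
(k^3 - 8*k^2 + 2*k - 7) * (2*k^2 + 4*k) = 2*k^5 - 12*k^4 - 28*k^3 - 6*k^2 - 28*k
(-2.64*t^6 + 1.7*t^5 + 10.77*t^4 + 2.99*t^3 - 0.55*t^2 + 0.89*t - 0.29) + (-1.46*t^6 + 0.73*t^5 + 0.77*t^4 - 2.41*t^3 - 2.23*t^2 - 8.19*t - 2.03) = -4.1*t^6 + 2.43*t^5 + 11.54*t^4 + 0.58*t^3 - 2.78*t^2 - 7.3*t - 2.32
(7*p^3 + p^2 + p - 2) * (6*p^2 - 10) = 42*p^5 + 6*p^4 - 64*p^3 - 22*p^2 - 10*p + 20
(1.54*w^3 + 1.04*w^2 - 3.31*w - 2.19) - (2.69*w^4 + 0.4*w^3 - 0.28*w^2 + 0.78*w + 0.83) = -2.69*w^4 + 1.14*w^3 + 1.32*w^2 - 4.09*w - 3.02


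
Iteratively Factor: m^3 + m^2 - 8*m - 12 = (m - 3)*(m^2 + 4*m + 4) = (m - 3)*(m + 2)*(m + 2)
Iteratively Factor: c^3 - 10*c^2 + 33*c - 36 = (c - 3)*(c^2 - 7*c + 12) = (c - 4)*(c - 3)*(c - 3)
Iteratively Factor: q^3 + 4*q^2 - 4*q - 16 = (q + 2)*(q^2 + 2*q - 8) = (q - 2)*(q + 2)*(q + 4)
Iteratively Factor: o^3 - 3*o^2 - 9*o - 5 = (o + 1)*(o^2 - 4*o - 5) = (o - 5)*(o + 1)*(o + 1)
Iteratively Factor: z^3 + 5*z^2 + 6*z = (z + 3)*(z^2 + 2*z) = z*(z + 3)*(z + 2)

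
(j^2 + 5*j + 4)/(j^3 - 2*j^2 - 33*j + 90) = (j^2 + 5*j + 4)/(j^3 - 2*j^2 - 33*j + 90)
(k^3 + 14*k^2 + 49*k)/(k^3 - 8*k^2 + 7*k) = (k^2 + 14*k + 49)/(k^2 - 8*k + 7)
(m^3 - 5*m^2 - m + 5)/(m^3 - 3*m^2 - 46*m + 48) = (m^2 - 4*m - 5)/(m^2 - 2*m - 48)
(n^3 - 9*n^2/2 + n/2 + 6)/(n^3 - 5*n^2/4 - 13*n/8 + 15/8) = 4*(n^2 - 3*n - 4)/(4*n^2 + n - 5)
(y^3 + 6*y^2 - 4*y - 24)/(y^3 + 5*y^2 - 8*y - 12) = (y + 2)/(y + 1)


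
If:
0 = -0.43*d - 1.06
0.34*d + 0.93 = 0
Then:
No Solution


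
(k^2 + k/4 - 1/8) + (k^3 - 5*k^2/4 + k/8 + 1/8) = k^3 - k^2/4 + 3*k/8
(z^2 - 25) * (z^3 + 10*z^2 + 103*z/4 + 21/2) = z^5 + 10*z^4 + 3*z^3/4 - 479*z^2/2 - 2575*z/4 - 525/2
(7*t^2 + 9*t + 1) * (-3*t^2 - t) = -21*t^4 - 34*t^3 - 12*t^2 - t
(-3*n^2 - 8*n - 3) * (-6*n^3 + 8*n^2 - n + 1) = 18*n^5 + 24*n^4 - 43*n^3 - 19*n^2 - 5*n - 3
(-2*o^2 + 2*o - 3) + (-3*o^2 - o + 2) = -5*o^2 + o - 1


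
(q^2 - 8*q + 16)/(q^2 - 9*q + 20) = (q - 4)/(q - 5)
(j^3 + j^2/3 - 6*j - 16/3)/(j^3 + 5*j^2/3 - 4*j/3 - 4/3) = (3*j^2 - 5*j - 8)/(3*j^2 - j - 2)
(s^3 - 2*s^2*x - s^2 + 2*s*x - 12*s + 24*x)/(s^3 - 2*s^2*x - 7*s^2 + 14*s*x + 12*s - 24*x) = (s + 3)/(s - 3)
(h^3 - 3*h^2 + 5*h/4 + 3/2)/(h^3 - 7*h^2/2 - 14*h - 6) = (h^2 - 7*h/2 + 3)/(h^2 - 4*h - 12)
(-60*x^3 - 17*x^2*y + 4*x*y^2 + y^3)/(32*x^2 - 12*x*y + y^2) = (-15*x^2 - 8*x*y - y^2)/(8*x - y)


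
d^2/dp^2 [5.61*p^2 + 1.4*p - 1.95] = 11.2200000000000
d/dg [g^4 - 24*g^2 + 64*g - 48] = 4*g^3 - 48*g + 64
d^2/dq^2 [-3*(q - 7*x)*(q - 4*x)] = -6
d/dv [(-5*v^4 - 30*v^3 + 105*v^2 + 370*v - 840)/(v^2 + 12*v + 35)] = 10*(-v^3 - 7*v^2 + 5*v + 47)/(v^2 + 10*v + 25)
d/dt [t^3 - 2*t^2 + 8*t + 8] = 3*t^2 - 4*t + 8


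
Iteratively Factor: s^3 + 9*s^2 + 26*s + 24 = (s + 4)*(s^2 + 5*s + 6) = (s + 2)*(s + 4)*(s + 3)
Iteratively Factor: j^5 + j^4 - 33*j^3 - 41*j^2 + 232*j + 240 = (j - 5)*(j^4 + 6*j^3 - 3*j^2 - 56*j - 48) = (j - 5)*(j - 3)*(j^3 + 9*j^2 + 24*j + 16) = (j - 5)*(j - 3)*(j + 4)*(j^2 + 5*j + 4) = (j - 5)*(j - 3)*(j + 4)^2*(j + 1)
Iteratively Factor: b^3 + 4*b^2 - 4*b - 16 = (b + 4)*(b^2 - 4) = (b + 2)*(b + 4)*(b - 2)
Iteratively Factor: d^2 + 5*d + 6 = (d + 3)*(d + 2)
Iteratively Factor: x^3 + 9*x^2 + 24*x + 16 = (x + 4)*(x^2 + 5*x + 4) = (x + 4)^2*(x + 1)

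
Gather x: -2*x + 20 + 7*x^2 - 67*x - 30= 7*x^2 - 69*x - 10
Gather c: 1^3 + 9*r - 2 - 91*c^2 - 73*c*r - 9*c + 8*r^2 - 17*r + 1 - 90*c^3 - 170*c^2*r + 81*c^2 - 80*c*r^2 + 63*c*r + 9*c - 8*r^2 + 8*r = -90*c^3 + c^2*(-170*r - 10) + c*(-80*r^2 - 10*r)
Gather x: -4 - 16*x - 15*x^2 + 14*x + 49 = -15*x^2 - 2*x + 45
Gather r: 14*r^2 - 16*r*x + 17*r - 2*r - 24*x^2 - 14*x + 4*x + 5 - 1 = 14*r^2 + r*(15 - 16*x) - 24*x^2 - 10*x + 4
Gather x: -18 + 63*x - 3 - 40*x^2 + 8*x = -40*x^2 + 71*x - 21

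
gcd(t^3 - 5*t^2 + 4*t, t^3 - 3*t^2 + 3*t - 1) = t - 1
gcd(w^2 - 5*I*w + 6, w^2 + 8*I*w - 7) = w + I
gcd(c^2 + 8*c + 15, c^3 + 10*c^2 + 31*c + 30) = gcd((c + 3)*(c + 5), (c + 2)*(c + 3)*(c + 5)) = c^2 + 8*c + 15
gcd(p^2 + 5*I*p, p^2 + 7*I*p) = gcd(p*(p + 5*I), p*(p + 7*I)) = p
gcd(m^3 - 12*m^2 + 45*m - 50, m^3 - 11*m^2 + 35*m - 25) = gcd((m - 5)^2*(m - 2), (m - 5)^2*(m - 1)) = m^2 - 10*m + 25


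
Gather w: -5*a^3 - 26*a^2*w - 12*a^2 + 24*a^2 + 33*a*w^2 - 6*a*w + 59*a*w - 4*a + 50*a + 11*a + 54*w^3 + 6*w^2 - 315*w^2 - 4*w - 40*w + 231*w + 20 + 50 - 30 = -5*a^3 + 12*a^2 + 57*a + 54*w^3 + w^2*(33*a - 309) + w*(-26*a^2 + 53*a + 187) + 40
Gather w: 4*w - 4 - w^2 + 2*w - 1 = -w^2 + 6*w - 5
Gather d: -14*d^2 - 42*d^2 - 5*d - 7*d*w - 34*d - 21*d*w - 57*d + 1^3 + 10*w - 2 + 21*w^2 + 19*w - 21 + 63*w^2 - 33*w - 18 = -56*d^2 + d*(-28*w - 96) + 84*w^2 - 4*w - 40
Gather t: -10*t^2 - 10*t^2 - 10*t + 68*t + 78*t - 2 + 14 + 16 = -20*t^2 + 136*t + 28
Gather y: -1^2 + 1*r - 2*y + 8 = r - 2*y + 7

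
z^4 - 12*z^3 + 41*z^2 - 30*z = z*(z - 6)*(z - 5)*(z - 1)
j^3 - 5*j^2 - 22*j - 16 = (j - 8)*(j + 1)*(j + 2)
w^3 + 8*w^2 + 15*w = w*(w + 3)*(w + 5)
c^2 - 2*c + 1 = (c - 1)^2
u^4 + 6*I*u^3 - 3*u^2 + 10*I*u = u*(u - I)*(u + 2*I)*(u + 5*I)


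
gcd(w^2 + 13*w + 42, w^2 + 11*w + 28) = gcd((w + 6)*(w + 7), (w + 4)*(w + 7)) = w + 7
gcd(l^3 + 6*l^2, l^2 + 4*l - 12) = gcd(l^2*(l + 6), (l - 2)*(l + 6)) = l + 6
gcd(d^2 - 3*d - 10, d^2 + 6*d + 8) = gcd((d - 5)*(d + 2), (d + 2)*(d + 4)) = d + 2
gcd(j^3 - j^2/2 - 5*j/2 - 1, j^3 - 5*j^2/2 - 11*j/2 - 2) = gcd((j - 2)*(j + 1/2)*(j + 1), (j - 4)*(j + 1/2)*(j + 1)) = j^2 + 3*j/2 + 1/2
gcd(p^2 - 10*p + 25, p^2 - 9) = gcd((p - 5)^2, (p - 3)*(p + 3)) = 1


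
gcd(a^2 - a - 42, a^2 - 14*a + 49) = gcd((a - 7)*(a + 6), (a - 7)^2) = a - 7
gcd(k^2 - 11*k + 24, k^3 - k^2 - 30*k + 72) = k - 3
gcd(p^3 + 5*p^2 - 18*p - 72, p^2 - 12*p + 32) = p - 4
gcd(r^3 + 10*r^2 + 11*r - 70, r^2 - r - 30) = r + 5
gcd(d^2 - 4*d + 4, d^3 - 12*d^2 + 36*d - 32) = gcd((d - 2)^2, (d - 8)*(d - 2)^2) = d^2 - 4*d + 4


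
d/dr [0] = 0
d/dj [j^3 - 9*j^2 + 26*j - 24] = 3*j^2 - 18*j + 26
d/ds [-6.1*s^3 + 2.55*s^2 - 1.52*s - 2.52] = -18.3*s^2 + 5.1*s - 1.52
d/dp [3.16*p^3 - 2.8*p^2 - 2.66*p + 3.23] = 9.48*p^2 - 5.6*p - 2.66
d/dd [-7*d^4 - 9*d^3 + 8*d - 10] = -28*d^3 - 27*d^2 + 8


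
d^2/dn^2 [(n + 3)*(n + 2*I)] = 2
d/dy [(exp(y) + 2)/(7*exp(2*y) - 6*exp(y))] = (-7*exp(2*y) - 28*exp(y) + 12)*exp(-y)/(49*exp(2*y) - 84*exp(y) + 36)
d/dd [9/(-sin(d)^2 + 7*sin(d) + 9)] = 9*(2*sin(d) - 7)*cos(d)/(7*sin(d) + cos(d)^2 + 8)^2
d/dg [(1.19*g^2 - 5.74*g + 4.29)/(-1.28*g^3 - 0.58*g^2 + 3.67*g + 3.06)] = (1.5232*g^4 - 14.6944*g^3 + 17.5117*g^2 + 12.2592*g - 33.3087)/(1.6384*g^6 + 1.4848*g^5 - 9.0588*g^4 - 12.0908*g^3 + 9.9193*g^2 + 22.4604*g + 9.3636)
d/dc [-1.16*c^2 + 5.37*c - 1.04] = 5.37 - 2.32*c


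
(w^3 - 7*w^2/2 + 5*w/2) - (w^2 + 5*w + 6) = w^3 - 9*w^2/2 - 5*w/2 - 6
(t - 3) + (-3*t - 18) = -2*t - 21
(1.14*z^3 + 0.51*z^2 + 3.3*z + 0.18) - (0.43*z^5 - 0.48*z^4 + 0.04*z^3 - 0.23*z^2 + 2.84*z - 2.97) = -0.43*z^5 + 0.48*z^4 + 1.1*z^3 + 0.74*z^2 + 0.46*z + 3.15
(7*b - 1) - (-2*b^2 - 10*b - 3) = 2*b^2 + 17*b + 2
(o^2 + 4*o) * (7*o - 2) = 7*o^3 + 26*o^2 - 8*o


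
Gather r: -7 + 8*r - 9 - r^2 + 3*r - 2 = -r^2 + 11*r - 18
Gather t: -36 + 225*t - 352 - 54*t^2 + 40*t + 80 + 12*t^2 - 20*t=-42*t^2 + 245*t - 308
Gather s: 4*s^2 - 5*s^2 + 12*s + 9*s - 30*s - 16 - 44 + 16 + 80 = -s^2 - 9*s + 36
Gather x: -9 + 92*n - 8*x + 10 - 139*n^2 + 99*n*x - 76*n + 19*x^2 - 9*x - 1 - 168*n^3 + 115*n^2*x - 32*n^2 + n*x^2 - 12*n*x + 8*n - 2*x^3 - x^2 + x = -168*n^3 - 171*n^2 + 24*n - 2*x^3 + x^2*(n + 18) + x*(115*n^2 + 87*n - 16)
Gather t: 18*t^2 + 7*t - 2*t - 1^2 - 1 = 18*t^2 + 5*t - 2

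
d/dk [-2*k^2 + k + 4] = 1 - 4*k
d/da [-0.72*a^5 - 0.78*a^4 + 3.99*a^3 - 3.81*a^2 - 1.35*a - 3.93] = -3.6*a^4 - 3.12*a^3 + 11.97*a^2 - 7.62*a - 1.35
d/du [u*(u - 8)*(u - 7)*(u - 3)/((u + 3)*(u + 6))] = (2*u^5 + 9*u^4 - 252*u^3 + 105*u^2 + 3636*u - 3024)/(u^4 + 18*u^3 + 117*u^2 + 324*u + 324)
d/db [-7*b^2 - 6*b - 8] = -14*b - 6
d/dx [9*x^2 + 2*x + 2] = 18*x + 2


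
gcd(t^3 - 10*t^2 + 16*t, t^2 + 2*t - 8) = t - 2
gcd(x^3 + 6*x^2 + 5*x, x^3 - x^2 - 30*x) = x^2 + 5*x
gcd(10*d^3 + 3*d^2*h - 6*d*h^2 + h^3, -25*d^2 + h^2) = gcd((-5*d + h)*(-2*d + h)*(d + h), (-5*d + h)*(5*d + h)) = 5*d - h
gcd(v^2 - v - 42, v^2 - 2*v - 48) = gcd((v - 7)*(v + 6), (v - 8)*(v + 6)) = v + 6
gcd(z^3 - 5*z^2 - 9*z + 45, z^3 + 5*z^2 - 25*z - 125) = z - 5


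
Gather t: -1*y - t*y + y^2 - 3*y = -t*y + y^2 - 4*y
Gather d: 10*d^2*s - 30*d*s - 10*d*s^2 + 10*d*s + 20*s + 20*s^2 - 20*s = 10*d^2*s + d*(-10*s^2 - 20*s) + 20*s^2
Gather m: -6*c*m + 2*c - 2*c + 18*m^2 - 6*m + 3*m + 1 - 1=18*m^2 + m*(-6*c - 3)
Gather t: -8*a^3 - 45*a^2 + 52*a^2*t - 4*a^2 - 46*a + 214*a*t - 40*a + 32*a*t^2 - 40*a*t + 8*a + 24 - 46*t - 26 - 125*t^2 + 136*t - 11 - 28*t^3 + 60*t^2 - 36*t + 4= -8*a^3 - 49*a^2 - 78*a - 28*t^3 + t^2*(32*a - 65) + t*(52*a^2 + 174*a + 54) - 9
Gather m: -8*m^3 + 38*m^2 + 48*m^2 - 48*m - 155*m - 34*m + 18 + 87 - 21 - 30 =-8*m^3 + 86*m^2 - 237*m + 54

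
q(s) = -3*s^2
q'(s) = -6*s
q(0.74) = -1.64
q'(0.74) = -4.44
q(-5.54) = -92.07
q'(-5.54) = 33.24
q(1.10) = -3.63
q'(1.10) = -6.60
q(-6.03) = -109.08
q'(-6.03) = 36.18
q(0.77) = -1.78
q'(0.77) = -4.62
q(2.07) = -12.85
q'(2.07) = -12.42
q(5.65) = -95.77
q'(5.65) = -33.90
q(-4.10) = -50.43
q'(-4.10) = 24.60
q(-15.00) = -675.00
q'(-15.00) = 90.00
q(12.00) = -432.00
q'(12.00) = -72.00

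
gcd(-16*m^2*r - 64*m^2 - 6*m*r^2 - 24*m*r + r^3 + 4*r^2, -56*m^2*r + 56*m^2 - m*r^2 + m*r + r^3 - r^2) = -8*m + r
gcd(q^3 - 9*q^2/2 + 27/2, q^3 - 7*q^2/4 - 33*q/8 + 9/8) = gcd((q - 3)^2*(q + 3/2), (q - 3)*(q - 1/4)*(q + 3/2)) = q^2 - 3*q/2 - 9/2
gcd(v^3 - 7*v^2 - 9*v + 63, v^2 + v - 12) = v - 3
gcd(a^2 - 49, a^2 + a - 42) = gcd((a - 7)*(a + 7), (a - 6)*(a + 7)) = a + 7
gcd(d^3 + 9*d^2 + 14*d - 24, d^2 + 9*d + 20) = d + 4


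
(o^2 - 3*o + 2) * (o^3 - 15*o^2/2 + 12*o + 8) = o^5 - 21*o^4/2 + 73*o^3/2 - 43*o^2 + 16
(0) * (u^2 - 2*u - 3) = 0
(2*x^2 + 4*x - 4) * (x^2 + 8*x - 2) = 2*x^4 + 20*x^3 + 24*x^2 - 40*x + 8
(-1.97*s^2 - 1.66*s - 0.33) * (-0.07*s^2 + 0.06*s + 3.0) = 0.1379*s^4 - 0.00199999999999999*s^3 - 5.9865*s^2 - 4.9998*s - 0.99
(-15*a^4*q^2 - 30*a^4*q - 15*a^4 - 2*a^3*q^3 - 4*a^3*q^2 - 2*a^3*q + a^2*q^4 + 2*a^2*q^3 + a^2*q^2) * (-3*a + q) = 45*a^5*q^2 + 90*a^5*q + 45*a^5 - 9*a^4*q^3 - 18*a^4*q^2 - 9*a^4*q - 5*a^3*q^4 - 10*a^3*q^3 - 5*a^3*q^2 + a^2*q^5 + 2*a^2*q^4 + a^2*q^3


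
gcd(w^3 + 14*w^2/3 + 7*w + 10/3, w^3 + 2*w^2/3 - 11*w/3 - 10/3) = w^2 + 8*w/3 + 5/3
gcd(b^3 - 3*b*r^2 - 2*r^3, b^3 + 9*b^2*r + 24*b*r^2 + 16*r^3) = b + r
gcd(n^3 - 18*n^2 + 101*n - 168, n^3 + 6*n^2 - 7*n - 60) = n - 3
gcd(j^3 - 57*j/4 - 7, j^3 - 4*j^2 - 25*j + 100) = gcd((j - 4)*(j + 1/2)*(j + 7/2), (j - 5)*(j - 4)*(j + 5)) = j - 4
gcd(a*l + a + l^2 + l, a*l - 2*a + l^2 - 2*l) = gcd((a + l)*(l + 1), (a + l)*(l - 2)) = a + l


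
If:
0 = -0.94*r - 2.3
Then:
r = -2.45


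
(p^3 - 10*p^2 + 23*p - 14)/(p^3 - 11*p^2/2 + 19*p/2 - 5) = 2*(p - 7)/(2*p - 5)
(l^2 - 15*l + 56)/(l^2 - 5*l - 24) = (l - 7)/(l + 3)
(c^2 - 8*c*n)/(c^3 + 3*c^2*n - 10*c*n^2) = (c - 8*n)/(c^2 + 3*c*n - 10*n^2)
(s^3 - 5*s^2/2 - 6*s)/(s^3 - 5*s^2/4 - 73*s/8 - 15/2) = 4*s/(4*s + 5)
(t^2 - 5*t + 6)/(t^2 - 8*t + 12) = (t - 3)/(t - 6)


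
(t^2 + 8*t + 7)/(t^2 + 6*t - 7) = (t + 1)/(t - 1)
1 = 1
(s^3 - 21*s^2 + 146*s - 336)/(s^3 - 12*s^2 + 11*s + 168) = (s - 6)/(s + 3)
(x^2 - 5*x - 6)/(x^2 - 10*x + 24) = (x + 1)/(x - 4)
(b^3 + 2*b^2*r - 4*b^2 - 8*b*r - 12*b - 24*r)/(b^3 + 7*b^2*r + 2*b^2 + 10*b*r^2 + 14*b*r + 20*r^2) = (b - 6)/(b + 5*r)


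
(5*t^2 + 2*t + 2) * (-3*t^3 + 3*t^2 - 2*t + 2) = -15*t^5 + 9*t^4 - 10*t^3 + 12*t^2 + 4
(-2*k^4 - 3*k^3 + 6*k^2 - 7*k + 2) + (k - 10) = -2*k^4 - 3*k^3 + 6*k^2 - 6*k - 8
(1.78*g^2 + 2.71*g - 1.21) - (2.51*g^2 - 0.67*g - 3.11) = -0.73*g^2 + 3.38*g + 1.9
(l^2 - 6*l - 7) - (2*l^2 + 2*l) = -l^2 - 8*l - 7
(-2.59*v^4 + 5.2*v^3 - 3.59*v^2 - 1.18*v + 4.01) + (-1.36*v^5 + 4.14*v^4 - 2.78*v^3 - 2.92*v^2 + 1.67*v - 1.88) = -1.36*v^5 + 1.55*v^4 + 2.42*v^3 - 6.51*v^2 + 0.49*v + 2.13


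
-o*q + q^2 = q*(-o + q)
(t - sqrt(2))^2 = t^2 - 2*sqrt(2)*t + 2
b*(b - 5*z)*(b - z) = b^3 - 6*b^2*z + 5*b*z^2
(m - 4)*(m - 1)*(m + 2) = m^3 - 3*m^2 - 6*m + 8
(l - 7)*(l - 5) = l^2 - 12*l + 35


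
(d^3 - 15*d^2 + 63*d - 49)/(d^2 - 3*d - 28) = (d^2 - 8*d + 7)/(d + 4)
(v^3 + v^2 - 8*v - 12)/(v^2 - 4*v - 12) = (v^2 - v - 6)/(v - 6)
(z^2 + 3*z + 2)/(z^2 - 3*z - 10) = (z + 1)/(z - 5)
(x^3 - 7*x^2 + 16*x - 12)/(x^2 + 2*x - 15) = (x^2 - 4*x + 4)/(x + 5)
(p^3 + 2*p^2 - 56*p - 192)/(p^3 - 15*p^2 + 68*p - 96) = (p^2 + 10*p + 24)/(p^2 - 7*p + 12)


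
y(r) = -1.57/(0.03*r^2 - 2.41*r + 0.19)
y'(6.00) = -0.02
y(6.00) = 0.12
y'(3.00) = -0.08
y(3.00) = 0.23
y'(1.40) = -0.37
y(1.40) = 0.50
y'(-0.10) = -20.39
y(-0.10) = -3.64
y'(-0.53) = -1.76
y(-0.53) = -1.06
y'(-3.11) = -0.06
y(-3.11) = -0.20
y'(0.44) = -5.01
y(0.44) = 1.82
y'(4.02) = -0.04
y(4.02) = 0.17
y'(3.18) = -0.07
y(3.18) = 0.22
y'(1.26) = -0.47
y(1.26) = 0.56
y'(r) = -1.57*(2.41 - 0.06*r)/(0.03*r^2 - 2.41*r + 0.19)^2 = (0.0942*r - 3.7837)/(0.03*r^2 - 2.41*r + 0.19)^2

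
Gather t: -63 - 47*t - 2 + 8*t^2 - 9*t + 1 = 8*t^2 - 56*t - 64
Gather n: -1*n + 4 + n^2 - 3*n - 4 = n^2 - 4*n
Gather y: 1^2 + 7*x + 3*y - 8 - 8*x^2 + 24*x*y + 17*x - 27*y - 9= -8*x^2 + 24*x + y*(24*x - 24) - 16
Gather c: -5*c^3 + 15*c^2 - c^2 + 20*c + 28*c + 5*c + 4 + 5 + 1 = -5*c^3 + 14*c^2 + 53*c + 10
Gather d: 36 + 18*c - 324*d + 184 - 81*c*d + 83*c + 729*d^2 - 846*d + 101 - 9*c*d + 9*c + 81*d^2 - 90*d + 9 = 110*c + 810*d^2 + d*(-90*c - 1260) + 330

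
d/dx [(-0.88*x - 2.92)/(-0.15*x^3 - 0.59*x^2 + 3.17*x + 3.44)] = (-0.264*x^3 - 1.8332*x^2 - 3.4456*x + 6.2292)/(0.0225*x^6 + 0.177*x^5 - 0.6029*x^4 - 4.7726*x^3 + 5.9897*x^2 + 21.8096*x + 11.8336)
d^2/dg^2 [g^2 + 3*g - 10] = 2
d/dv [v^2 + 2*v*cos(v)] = -2*v*sin(v) + 2*v + 2*cos(v)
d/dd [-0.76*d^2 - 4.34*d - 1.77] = -1.52*d - 4.34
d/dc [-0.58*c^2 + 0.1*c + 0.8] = 0.1 - 1.16*c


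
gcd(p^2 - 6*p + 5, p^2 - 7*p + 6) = p - 1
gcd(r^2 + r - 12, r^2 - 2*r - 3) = r - 3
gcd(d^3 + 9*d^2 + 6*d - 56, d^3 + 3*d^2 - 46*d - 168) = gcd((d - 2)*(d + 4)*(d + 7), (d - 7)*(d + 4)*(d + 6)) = d + 4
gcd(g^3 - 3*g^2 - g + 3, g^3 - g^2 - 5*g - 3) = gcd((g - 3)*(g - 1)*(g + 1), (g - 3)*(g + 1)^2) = g^2 - 2*g - 3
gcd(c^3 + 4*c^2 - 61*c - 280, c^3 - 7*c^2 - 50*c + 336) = c^2 - c - 56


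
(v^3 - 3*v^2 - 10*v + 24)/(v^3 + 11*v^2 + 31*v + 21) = (v^2 - 6*v + 8)/(v^2 + 8*v + 7)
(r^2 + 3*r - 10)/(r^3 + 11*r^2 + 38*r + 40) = (r - 2)/(r^2 + 6*r + 8)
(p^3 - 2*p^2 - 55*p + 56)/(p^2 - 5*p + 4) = (p^2 - p - 56)/(p - 4)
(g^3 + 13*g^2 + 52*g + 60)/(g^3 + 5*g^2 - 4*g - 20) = (g + 6)/(g - 2)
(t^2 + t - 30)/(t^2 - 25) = (t + 6)/(t + 5)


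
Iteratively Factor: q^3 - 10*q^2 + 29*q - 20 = (q - 5)*(q^2 - 5*q + 4) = (q - 5)*(q - 1)*(q - 4)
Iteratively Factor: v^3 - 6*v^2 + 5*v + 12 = (v - 3)*(v^2 - 3*v - 4) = (v - 3)*(v + 1)*(v - 4)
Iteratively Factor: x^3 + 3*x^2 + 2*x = (x + 1)*(x^2 + 2*x) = (x + 1)*(x + 2)*(x)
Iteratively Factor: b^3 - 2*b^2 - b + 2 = (b - 1)*(b^2 - b - 2) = (b - 2)*(b - 1)*(b + 1)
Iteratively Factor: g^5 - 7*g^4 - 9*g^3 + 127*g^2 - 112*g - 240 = (g + 1)*(g^4 - 8*g^3 - g^2 + 128*g - 240) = (g + 1)*(g + 4)*(g^3 - 12*g^2 + 47*g - 60) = (g - 4)*(g + 1)*(g + 4)*(g^2 - 8*g + 15) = (g - 5)*(g - 4)*(g + 1)*(g + 4)*(g - 3)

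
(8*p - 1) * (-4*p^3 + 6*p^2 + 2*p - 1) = -32*p^4 + 52*p^3 + 10*p^2 - 10*p + 1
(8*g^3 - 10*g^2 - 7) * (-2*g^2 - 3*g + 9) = -16*g^5 - 4*g^4 + 102*g^3 - 76*g^2 + 21*g - 63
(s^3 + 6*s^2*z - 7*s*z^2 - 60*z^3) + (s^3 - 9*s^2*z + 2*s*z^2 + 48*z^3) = 2*s^3 - 3*s^2*z - 5*s*z^2 - 12*z^3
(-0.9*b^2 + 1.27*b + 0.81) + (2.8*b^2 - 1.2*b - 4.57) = 1.9*b^2 + 0.0700000000000001*b - 3.76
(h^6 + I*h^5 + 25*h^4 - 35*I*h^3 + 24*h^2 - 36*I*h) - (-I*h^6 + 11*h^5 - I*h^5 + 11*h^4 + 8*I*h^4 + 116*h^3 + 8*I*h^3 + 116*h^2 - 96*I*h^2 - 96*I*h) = h^6 + I*h^6 - 11*h^5 + 2*I*h^5 + 14*h^4 - 8*I*h^4 - 116*h^3 - 43*I*h^3 - 92*h^2 + 96*I*h^2 + 60*I*h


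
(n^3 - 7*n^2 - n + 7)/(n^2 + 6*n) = (n^3 - 7*n^2 - n + 7)/(n*(n + 6))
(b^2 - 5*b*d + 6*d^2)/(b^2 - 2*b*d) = (b - 3*d)/b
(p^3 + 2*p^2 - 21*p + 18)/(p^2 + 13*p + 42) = (p^2 - 4*p + 3)/(p + 7)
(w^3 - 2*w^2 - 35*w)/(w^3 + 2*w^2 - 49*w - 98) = w*(w + 5)/(w^2 + 9*w + 14)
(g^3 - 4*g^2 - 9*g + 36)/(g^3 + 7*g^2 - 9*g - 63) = (g - 4)/(g + 7)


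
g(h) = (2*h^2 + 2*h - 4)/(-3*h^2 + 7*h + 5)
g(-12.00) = -0.51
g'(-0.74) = 15.62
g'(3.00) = 206.00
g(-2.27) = -0.07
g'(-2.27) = 0.22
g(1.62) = 0.53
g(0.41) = -0.39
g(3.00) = -20.00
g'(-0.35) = 8.79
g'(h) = (4*h + 2)/(-3*h^2 + 7*h + 5) + (6*h - 7)*(2*h^2 + 2*h - 4)/(-3*h^2 + 7*h + 5)^2 = 2*(10*h^2 - 2*h + 19)/(9*h^4 - 42*h^3 + 19*h^2 + 70*h + 25)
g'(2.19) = 3.55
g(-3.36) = -0.23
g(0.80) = -0.13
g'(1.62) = 1.17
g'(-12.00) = 0.01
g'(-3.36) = 0.10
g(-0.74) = 2.41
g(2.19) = 1.68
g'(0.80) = 0.63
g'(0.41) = 0.73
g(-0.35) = -2.04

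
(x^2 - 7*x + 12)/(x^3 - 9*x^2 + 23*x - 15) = (x - 4)/(x^2 - 6*x + 5)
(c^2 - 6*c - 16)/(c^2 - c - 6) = (c - 8)/(c - 3)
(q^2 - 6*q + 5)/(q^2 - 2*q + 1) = (q - 5)/(q - 1)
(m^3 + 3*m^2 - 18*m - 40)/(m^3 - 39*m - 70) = (m - 4)/(m - 7)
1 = 1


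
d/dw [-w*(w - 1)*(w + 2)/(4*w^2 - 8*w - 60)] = (-w^4 + 4*w^3 + 45*w^2 + 30*w - 30)/(4*(w^4 - 4*w^3 - 26*w^2 + 60*w + 225))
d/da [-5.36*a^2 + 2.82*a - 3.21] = 2.82 - 10.72*a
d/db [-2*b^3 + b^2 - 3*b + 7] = -6*b^2 + 2*b - 3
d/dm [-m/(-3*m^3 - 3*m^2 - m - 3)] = (3*m^3 + 3*m^2 - m*(9*m^2 + 6*m + 1) + m + 3)/(3*m^3 + 3*m^2 + m + 3)^2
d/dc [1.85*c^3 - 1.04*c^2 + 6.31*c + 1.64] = 5.55*c^2 - 2.08*c + 6.31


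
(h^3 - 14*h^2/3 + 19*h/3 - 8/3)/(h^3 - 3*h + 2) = (h - 8/3)/(h + 2)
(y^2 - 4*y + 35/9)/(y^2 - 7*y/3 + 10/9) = (3*y - 7)/(3*y - 2)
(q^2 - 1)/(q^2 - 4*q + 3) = (q + 1)/(q - 3)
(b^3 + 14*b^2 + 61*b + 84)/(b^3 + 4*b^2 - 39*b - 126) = (b + 4)/(b - 6)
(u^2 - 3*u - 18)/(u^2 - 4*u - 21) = (u - 6)/(u - 7)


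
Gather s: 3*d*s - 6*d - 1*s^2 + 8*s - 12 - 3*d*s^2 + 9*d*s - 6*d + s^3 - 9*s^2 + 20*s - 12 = -12*d + s^3 + s^2*(-3*d - 10) + s*(12*d + 28) - 24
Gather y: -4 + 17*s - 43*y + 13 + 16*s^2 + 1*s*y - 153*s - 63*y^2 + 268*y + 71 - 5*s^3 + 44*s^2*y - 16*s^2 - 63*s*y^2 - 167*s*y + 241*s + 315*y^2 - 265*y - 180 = -5*s^3 + 105*s + y^2*(252 - 63*s) + y*(44*s^2 - 166*s - 40) - 100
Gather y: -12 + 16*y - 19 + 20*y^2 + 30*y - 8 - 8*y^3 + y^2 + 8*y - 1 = -8*y^3 + 21*y^2 + 54*y - 40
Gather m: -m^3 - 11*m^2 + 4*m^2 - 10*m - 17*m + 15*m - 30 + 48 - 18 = -m^3 - 7*m^2 - 12*m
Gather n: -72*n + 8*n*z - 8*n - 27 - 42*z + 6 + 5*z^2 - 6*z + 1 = n*(8*z - 80) + 5*z^2 - 48*z - 20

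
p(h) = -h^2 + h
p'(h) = 1 - 2*h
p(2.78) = -4.95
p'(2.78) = -4.56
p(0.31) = 0.21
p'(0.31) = 0.38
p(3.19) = -6.99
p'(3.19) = -5.38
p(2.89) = -5.46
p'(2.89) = -4.78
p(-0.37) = -0.51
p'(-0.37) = 1.74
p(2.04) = -2.12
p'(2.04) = -3.08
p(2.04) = -2.12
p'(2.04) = -3.08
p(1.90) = -1.71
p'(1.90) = -2.80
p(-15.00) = -240.00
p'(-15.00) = 31.00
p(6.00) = -30.00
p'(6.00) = -11.00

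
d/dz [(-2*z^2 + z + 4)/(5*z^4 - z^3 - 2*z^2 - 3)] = (z*(-20*z^2 + 3*z + 4)*(-2*z^2 + z + 4) + (4*z - 1)*(-5*z^4 + z^3 + 2*z^2 + 3))/(-5*z^4 + z^3 + 2*z^2 + 3)^2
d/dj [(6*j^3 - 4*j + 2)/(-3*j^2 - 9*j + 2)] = 2*(-9*j^4 - 54*j^3 + 12*j^2 + 6*j + 5)/(9*j^4 + 54*j^3 + 69*j^2 - 36*j + 4)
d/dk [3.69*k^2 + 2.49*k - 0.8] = 7.38*k + 2.49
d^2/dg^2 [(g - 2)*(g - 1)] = 2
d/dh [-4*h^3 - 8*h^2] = 4*h*(-3*h - 4)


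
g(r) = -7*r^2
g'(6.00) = -84.00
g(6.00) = -252.00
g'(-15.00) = 210.00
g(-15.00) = -1575.00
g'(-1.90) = 26.60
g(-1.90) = -25.27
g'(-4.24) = 59.36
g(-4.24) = -125.84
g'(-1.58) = 22.12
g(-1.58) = -17.47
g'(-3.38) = 47.32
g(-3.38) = -79.97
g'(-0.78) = 10.92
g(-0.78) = -4.26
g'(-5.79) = 81.06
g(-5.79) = -234.67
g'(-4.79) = 67.06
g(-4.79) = -160.61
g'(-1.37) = 19.18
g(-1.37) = -13.14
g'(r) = -14*r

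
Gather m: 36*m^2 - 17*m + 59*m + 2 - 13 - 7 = 36*m^2 + 42*m - 18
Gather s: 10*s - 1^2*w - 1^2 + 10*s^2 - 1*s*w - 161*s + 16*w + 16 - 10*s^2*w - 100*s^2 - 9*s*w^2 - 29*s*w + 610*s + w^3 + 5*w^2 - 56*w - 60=s^2*(-10*w - 90) + s*(-9*w^2 - 30*w + 459) + w^3 + 5*w^2 - 41*w - 45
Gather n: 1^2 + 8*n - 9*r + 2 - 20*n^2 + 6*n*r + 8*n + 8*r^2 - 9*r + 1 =-20*n^2 + n*(6*r + 16) + 8*r^2 - 18*r + 4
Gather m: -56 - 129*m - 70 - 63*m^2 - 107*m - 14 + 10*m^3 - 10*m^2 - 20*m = 10*m^3 - 73*m^2 - 256*m - 140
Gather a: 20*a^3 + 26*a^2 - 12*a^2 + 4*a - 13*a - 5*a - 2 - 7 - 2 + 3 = 20*a^3 + 14*a^2 - 14*a - 8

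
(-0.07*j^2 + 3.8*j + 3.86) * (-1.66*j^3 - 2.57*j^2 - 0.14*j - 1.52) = 0.1162*j^5 - 6.1281*j^4 - 16.1638*j^3 - 10.3458*j^2 - 6.3164*j - 5.8672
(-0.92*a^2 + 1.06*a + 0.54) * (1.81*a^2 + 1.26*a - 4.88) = -1.6652*a^4 + 0.7594*a^3 + 6.8026*a^2 - 4.4924*a - 2.6352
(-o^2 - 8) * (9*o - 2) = -9*o^3 + 2*o^2 - 72*o + 16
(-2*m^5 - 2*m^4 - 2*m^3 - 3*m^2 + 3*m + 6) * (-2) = 4*m^5 + 4*m^4 + 4*m^3 + 6*m^2 - 6*m - 12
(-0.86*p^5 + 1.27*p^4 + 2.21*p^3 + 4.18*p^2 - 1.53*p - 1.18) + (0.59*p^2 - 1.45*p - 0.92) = -0.86*p^5 + 1.27*p^4 + 2.21*p^3 + 4.77*p^2 - 2.98*p - 2.1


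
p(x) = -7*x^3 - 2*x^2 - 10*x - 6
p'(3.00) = -211.00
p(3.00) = -243.00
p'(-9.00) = -1675.00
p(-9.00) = 5025.00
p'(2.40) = -140.56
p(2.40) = -138.29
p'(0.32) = -13.43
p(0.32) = -9.63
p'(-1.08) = -30.17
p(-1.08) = 11.29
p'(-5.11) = -537.91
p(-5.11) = 926.91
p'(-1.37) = -43.93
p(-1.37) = 21.95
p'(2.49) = -150.16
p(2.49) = -151.37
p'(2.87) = -194.45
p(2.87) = -216.65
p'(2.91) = -199.47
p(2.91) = -224.53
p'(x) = -21*x^2 - 4*x - 10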